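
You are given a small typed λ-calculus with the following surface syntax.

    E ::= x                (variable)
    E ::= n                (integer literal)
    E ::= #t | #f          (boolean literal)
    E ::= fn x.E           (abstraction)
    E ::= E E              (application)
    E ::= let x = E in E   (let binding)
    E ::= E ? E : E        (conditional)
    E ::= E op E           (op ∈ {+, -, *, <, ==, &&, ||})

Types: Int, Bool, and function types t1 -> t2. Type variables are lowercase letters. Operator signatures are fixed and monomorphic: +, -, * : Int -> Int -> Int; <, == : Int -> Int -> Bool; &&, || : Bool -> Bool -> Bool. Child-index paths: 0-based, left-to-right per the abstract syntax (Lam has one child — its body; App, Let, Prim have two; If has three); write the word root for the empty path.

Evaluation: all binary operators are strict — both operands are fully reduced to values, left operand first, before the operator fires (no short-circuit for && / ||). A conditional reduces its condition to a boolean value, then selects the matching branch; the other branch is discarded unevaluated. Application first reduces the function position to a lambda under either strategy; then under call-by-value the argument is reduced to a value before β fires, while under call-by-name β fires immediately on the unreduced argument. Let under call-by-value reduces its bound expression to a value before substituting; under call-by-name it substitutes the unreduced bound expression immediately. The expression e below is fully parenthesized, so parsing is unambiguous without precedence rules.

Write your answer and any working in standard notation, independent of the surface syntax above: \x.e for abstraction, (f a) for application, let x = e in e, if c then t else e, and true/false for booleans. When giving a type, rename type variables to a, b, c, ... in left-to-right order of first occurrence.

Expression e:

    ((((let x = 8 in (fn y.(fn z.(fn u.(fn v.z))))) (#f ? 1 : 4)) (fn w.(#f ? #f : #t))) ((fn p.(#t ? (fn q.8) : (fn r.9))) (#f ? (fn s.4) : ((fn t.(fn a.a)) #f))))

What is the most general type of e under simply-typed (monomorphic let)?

Trace:
let x : Int
z : b
\v._ : d -> b
\u._ : c -> d -> b
\z._ : b -> c -> d -> b
\y._ : a -> b -> c -> d -> b
  unify Bool ~ Bool
  unify Int ~ Int
  unify a -> b -> c -> d -> b ~ Int -> e
  unify a ~ Int
  unify b -> c -> d -> b ~ e
_ _ : b -> c -> d -> b
  unify Bool ~ Bool
  unify Bool ~ Bool
\w._ : f -> Bool
  unify b -> c -> d -> b ~ (f -> Bool) -> g
  unify b ~ f -> Bool
  unify c -> d -> f -> Bool ~ g
_ _ : c -> d -> f -> Bool
  unify Bool ~ Bool
\q._ : i -> Int
\r._ : j -> Int
  unify i -> Int ~ j -> Int
  unify i ~ j
  unify Int ~ Int
\p._ : h -> j -> Int
  unify Bool ~ Bool
\s._ : k -> Int
a : m
\a._ : m -> m
\t._ : l -> m -> m
  unify l -> m -> m ~ Bool -> n
  unify l ~ Bool
  unify m -> m ~ n
_ _ : m -> m
  unify k -> Int ~ m -> m
  unify k ~ m
  unify Int ~ m
  unify h -> j -> Int ~ (Int -> Int) -> o
  unify h ~ Int -> Int
  unify j -> Int ~ o
_ _ : j -> Int
  unify c -> d -> f -> Bool ~ (j -> Int) -> p
  unify c ~ j -> Int
  unify d -> f -> Bool ~ p
_ _ : d -> f -> Bool

Answer: a -> b -> Bool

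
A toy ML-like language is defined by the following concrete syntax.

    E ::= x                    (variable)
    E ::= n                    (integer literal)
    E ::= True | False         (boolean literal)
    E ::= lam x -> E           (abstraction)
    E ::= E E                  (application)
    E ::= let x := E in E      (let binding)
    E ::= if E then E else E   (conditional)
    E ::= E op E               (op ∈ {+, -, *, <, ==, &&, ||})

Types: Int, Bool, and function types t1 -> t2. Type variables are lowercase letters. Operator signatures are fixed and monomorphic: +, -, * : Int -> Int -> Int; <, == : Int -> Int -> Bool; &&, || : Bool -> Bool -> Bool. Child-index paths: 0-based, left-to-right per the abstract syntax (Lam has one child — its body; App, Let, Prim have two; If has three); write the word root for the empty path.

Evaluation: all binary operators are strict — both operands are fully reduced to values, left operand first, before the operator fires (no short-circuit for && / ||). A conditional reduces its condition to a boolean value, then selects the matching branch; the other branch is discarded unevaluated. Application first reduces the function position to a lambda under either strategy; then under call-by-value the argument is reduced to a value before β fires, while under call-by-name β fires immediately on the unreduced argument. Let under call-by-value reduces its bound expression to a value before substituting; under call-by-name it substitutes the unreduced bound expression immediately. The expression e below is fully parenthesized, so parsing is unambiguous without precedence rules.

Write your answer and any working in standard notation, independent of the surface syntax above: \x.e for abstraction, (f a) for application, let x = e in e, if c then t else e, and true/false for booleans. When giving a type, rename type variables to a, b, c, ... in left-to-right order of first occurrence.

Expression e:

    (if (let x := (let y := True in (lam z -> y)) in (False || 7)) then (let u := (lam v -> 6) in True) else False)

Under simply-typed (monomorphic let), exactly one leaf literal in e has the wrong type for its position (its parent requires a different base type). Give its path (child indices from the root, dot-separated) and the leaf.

Derivation:
let y : Bool
y : Bool
\z._ : a -> Bool
let x : a -> Bool
  unify Bool ~ Bool
  unify Int ~ Bool
  FAIL: mismatch Int ~ Bool

Answer: 0.1.1 : 7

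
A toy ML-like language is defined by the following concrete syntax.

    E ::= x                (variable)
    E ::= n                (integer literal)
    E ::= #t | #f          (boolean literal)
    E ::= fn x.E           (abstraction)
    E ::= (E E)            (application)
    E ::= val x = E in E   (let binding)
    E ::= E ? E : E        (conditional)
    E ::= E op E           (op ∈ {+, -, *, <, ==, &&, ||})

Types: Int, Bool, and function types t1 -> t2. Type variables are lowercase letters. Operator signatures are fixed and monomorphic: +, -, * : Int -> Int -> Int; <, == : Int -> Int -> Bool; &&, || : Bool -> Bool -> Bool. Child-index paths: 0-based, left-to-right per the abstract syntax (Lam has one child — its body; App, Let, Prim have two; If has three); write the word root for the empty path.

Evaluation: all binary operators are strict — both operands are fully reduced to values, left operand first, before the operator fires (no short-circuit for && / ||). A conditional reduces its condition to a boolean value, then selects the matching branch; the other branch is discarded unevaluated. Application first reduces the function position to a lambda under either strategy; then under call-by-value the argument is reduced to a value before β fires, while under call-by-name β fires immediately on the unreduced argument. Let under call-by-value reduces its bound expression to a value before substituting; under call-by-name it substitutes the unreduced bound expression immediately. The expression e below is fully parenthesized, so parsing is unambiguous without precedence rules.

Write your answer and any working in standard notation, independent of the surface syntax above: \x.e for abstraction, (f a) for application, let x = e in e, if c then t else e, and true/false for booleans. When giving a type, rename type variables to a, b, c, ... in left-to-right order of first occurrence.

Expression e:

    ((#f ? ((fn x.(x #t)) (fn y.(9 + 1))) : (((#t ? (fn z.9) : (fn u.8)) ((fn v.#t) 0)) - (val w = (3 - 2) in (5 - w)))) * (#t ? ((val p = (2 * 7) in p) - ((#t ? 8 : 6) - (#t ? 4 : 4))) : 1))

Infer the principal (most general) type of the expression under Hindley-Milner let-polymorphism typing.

Answer: Int

Derivation:
  unify Bool ~ Bool
x : a
  unify a ~ Bool -> b
_ _ : b
\x._ : (Bool -> b) -> b
  unify Int ~ Int
  unify Int ~ Int
\y._ : c -> Int
  unify (Bool -> b) -> b ~ (c -> Int) -> d
  unify Bool -> b ~ c -> Int
  unify Bool ~ c
  unify b ~ Int
  unify Int ~ d
_ _ : Int
  unify Bool ~ Bool
\z._ : e -> Int
\u._ : f -> Int
  unify e -> Int ~ f -> Int
  unify e ~ f
  unify Int ~ Int
\v._ : g -> Bool
  unify g -> Bool ~ Int -> h
  unify g ~ Int
  unify Bool ~ h
_ _ : Bool
  unify f -> Int ~ Bool -> i
  unify f ~ Bool
  unify Int ~ i
_ _ : Int
  unify Int ~ Int
  unify Int ~ Int
  unify Int ~ Int
let w : Int
  unify Int ~ Int
w : Int
  unify Int ~ Int
  unify Int ~ Int
  unify Int ~ Int
  unify Int ~ Int
  unify Bool ~ Bool
  unify Int ~ Int
  unify Int ~ Int
let p : Int
p : Int
  unify Int ~ Int
  unify Bool ~ Bool
  unify Int ~ Int
  unify Int ~ Int
  unify Bool ~ Bool
  unify Int ~ Int
  unify Int ~ Int
  unify Int ~ Int
  unify Int ~ Int
  unify Int ~ Int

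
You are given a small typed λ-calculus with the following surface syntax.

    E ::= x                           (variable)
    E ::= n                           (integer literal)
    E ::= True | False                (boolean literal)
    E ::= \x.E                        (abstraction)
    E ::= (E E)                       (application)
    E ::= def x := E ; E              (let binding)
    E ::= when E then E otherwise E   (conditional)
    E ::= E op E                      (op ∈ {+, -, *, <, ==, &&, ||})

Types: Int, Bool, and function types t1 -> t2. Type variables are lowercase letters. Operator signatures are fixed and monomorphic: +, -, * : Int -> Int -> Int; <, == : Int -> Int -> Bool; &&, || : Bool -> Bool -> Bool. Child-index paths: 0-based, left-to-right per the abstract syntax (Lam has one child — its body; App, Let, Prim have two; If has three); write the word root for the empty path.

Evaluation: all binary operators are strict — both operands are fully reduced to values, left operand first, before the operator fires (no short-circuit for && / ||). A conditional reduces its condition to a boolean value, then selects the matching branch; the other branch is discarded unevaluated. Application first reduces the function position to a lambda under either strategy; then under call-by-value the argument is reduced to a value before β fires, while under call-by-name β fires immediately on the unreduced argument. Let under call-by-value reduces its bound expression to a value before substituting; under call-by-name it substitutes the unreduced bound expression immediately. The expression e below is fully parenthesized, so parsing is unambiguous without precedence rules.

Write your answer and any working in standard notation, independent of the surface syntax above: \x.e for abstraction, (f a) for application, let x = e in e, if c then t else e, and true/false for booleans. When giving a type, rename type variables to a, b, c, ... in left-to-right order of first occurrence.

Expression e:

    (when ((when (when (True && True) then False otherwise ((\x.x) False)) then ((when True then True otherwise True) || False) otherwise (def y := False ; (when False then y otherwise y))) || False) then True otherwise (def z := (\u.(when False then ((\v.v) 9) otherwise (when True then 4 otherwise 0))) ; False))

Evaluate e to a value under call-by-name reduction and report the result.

Answer: false

Trace:
step 0: (if ((if (if (true && true) then false else ((\x.x) false)) then ((if true then true else true) || false) else (let y = false in (if false then y else y))) || false) then true else (let z = (\u.(if false then ((\v.v) 9) else (if true then 4 else 0))) in false))
step 1: [delta@0.0.0.0] (if ((if (if true then false else ((\x.x) false)) then ((if true then true else true) || false) else (let y = false in (if false then y else y))) || false) then true else (let z = (\u.(if false then ((\v.v) 9) else (if true then 4 else 0))) in false))
step 2: [if@0.0.0] (if ((if false then ((if true then true else true) || false) else (let y = false in (if false then y else y))) || false) then true else (let z = (\u.(if false then ((\v.v) 9) else (if true then 4 else 0))) in false))
step 3: [if@0.0] (if ((let y = false in (if false then y else y)) || false) then true else (let z = (\u.(if false then ((\v.v) 9) else (if true then 4 else 0))) in false))
step 4: [let@0.0] (if ((if false then false else false) || false) then true else (let z = (\u.(if false then ((\v.v) 9) else (if true then 4 else 0))) in false))
step 5: [if@0.0] (if (false || false) then true else (let z = (\u.(if false then ((\v.v) 9) else (if true then 4 else 0))) in false))
step 6: [delta@0] (if false then true else (let z = (\u.(if false then ((\v.v) 9) else (if true then 4 else 0))) in false))
step 7: [if@root] (let z = (\u.(if false then ((\v.v) 9) else (if true then 4 else 0))) in false)
step 8: [let@root] false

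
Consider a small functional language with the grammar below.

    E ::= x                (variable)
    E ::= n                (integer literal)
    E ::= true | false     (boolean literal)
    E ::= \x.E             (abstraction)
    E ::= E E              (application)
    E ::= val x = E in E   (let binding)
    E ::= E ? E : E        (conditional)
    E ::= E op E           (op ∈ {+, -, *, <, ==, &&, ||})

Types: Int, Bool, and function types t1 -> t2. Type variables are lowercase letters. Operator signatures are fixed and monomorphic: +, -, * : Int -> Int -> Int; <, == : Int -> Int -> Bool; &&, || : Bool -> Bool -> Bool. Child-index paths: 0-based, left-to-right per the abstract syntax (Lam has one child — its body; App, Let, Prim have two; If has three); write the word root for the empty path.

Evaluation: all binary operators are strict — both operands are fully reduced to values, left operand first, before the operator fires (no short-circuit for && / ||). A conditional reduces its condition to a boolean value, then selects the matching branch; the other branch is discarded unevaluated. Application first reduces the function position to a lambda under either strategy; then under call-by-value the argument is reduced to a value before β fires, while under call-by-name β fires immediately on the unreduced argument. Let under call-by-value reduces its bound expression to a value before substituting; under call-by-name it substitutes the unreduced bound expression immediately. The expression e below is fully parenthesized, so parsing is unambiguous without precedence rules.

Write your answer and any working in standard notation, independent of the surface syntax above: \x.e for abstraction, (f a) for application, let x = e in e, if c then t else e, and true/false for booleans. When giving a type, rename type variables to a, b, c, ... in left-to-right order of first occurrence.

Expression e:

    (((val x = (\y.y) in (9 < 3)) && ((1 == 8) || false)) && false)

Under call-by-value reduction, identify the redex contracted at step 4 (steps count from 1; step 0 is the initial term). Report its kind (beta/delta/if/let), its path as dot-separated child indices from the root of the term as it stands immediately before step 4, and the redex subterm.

Derivation:
step 0: (((let x = (\y.y) in (9 < 3)) && ((1 == 8) || false)) && false)
step 1: [let@0.0] (((9 < 3) && ((1 == 8) || false)) && false)
step 2: [delta@0.0] ((false && ((1 == 8) || false)) && false)
step 3: [delta@0.1.0] ((false && (false || false)) && false)
step 4: [delta@0.1] ((false && false) && false)

Answer: delta at 0.1 : (false || false)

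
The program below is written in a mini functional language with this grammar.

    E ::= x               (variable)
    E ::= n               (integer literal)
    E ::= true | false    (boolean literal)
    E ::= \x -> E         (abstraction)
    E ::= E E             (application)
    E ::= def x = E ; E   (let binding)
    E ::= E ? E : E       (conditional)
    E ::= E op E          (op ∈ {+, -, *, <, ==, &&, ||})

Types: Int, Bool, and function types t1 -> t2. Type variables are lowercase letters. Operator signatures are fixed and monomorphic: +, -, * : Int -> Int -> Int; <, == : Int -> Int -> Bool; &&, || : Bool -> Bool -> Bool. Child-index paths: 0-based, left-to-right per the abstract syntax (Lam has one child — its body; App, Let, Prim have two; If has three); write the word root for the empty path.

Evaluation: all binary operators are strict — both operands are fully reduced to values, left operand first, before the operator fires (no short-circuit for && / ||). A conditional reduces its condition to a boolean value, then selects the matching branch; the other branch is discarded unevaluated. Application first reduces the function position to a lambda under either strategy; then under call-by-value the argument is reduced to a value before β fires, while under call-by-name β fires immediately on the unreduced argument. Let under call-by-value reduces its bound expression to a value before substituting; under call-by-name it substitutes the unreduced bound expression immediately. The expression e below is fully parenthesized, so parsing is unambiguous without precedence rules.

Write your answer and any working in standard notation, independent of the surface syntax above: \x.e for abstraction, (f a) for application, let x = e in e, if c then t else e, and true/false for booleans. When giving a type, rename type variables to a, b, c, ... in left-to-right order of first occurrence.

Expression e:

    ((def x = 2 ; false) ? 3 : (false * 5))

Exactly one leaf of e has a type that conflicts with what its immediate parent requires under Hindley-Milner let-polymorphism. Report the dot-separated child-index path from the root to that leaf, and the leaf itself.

Answer: 2.0 : false

Trace:
let x : Int
  unify Bool ~ Bool
  unify Bool ~ Int
  FAIL: mismatch Bool ~ Int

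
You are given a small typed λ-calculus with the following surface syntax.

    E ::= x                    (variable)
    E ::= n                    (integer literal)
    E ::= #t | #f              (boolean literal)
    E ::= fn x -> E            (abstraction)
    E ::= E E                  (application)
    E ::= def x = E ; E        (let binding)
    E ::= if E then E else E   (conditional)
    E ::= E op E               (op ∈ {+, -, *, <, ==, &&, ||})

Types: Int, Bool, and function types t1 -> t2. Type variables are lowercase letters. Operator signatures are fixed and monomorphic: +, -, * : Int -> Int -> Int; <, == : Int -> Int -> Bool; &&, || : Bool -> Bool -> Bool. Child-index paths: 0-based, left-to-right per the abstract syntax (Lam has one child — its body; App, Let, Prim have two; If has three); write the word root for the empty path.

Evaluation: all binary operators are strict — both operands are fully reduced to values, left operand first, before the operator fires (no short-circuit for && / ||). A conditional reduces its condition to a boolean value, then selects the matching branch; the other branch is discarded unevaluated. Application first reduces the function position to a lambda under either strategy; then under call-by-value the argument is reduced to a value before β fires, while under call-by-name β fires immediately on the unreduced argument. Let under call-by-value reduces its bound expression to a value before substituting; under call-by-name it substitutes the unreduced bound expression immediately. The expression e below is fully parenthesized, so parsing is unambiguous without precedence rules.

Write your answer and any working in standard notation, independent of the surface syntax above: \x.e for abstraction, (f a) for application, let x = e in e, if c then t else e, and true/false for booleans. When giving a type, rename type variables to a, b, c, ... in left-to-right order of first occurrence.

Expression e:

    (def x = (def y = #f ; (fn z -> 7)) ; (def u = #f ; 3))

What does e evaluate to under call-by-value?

Answer: 3

Trace:
step 0: (let x = (let y = false in (\z.7)) in (let u = false in 3))
step 1: [let@0] (let x = (\z.7) in (let u = false in 3))
step 2: [let@root] (let u = false in 3)
step 3: [let@root] 3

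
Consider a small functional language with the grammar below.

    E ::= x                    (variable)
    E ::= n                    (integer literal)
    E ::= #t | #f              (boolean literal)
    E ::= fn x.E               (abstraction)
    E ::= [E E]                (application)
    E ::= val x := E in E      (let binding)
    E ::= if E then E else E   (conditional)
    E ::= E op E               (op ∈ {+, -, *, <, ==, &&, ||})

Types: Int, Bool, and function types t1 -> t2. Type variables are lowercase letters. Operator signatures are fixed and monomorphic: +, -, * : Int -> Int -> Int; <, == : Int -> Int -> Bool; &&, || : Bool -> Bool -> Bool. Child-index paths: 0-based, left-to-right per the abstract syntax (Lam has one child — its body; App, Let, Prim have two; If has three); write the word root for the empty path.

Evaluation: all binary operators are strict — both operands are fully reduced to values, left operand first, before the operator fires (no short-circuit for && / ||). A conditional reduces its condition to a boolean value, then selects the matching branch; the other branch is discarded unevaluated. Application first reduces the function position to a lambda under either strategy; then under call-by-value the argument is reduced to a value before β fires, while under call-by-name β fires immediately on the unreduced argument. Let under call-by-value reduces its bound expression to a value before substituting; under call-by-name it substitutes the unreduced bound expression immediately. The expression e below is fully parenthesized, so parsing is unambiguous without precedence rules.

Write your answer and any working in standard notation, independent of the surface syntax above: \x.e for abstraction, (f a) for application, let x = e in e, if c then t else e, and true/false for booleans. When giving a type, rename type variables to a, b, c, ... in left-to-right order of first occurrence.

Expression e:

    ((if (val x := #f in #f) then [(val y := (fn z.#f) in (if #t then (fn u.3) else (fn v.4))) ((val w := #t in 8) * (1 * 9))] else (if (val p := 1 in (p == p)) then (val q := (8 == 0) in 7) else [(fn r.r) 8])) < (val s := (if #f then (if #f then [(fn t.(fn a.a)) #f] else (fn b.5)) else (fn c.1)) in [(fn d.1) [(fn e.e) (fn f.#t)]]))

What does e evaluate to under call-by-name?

Derivation:
step 0: ((if (let x = false in false) then ((let y = (\z.false) in (if true then (\u.3) else (\v.4))) ((let w = true in 8) * (1 * 9))) else (if (let p = 1 in (p == p)) then (let q = (8 == 0) in 7) else ((\r.r) 8))) < (let s = (if false then (if false then ((\t.(\a.a)) false) else (\b.5)) else (\c.1)) in ((\d.1) ((\e.e) (\f.true)))))
step 1: [let@0.0] ((if false then ((let y = (\z.false) in (if true then (\u.3) else (\v.4))) ((let w = true in 8) * (1 * 9))) else (if (let p = 1 in (p == p)) then (let q = (8 == 0) in 7) else ((\r.r) 8))) < (let s = (if false then (if false then ((\t.(\a.a)) false) else (\b.5)) else (\c.1)) in ((\d.1) ((\e.e) (\f.true)))))
step 2: [if@0] ((if (let p = 1 in (p == p)) then (let q = (8 == 0) in 7) else ((\r.r) 8)) < (let s = (if false then (if false then ((\t.(\a.a)) false) else (\b.5)) else (\c.1)) in ((\d.1) ((\e.e) (\f.true)))))
step 3: [let@0.0] ((if (1 == 1) then (let q = (8 == 0) in 7) else ((\r.r) 8)) < (let s = (if false then (if false then ((\t.(\a.a)) false) else (\b.5)) else (\c.1)) in ((\d.1) ((\e.e) (\f.true)))))
step 4: [delta@0.0] ((if true then (let q = (8 == 0) in 7) else ((\r.r) 8)) < (let s = (if false then (if false then ((\t.(\a.a)) false) else (\b.5)) else (\c.1)) in ((\d.1) ((\e.e) (\f.true)))))
step 5: [if@0] ((let q = (8 == 0) in 7) < (let s = (if false then (if false then ((\t.(\a.a)) false) else (\b.5)) else (\c.1)) in ((\d.1) ((\e.e) (\f.true)))))
step 6: [let@0] (7 < (let s = (if false then (if false then ((\t.(\a.a)) false) else (\b.5)) else (\c.1)) in ((\d.1) ((\e.e) (\f.true)))))
step 7: [let@1] (7 < ((\d.1) ((\e.e) (\f.true))))
step 8: [beta@1] (7 < 1)
step 9: [delta@root] false

Answer: false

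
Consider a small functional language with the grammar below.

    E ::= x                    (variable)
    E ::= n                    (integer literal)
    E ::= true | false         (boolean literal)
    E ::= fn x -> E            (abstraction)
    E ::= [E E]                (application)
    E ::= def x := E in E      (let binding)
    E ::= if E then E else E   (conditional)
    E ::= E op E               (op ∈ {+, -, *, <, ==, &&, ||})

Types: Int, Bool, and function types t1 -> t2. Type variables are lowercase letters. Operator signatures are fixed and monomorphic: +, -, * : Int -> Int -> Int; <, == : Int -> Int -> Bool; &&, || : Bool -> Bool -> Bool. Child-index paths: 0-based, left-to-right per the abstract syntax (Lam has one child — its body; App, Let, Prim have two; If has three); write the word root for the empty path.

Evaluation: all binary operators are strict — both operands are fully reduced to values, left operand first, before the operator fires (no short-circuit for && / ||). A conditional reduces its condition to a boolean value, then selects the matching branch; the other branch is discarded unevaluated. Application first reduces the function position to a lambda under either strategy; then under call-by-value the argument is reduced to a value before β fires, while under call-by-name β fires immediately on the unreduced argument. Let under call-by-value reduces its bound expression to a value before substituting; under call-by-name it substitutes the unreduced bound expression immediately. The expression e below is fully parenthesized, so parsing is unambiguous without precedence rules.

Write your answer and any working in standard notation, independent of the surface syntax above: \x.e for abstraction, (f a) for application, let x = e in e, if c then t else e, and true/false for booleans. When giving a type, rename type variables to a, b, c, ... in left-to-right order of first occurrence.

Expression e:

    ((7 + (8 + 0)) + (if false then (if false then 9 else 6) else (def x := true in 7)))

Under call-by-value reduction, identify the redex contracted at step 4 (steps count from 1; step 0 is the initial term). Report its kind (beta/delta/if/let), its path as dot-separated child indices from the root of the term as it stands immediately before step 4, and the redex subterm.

Derivation:
step 0: ((7 + (8 + 0)) + (if false then (if false then 9 else 6) else (let x = true in 7)))
step 1: [delta@0.1] ((7 + 8) + (if false then (if false then 9 else 6) else (let x = true in 7)))
step 2: [delta@0] (15 + (if false then (if false then 9 else 6) else (let x = true in 7)))
step 3: [if@1] (15 + (let x = true in 7))
step 4: [let@1] (15 + 7)

Answer: let at 1 : (let x = true in 7)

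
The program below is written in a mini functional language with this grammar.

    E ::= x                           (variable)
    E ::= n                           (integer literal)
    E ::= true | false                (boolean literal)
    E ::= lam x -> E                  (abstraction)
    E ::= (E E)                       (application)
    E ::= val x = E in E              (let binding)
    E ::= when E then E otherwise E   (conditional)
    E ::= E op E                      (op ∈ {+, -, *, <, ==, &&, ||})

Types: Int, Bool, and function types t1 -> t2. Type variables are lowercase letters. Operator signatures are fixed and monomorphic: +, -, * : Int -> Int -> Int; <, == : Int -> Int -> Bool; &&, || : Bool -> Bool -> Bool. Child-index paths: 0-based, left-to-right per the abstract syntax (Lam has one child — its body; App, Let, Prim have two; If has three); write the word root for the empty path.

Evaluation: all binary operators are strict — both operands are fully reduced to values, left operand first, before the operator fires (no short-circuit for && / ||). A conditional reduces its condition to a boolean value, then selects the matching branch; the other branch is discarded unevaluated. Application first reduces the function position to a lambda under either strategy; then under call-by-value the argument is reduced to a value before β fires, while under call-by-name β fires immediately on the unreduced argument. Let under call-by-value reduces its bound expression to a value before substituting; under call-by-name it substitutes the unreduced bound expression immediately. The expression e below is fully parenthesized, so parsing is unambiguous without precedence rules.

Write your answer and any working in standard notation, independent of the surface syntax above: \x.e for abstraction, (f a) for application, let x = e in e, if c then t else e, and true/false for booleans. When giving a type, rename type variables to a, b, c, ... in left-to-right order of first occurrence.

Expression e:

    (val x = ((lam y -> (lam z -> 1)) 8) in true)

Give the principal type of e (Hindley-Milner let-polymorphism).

Trace:
\z._ : b -> Int
\y._ : a -> b -> Int
  unify a -> b -> Int ~ Int -> c
  unify a ~ Int
  unify b -> Int ~ c
_ _ : b -> Int
let x : forall. b -> Int

Answer: Bool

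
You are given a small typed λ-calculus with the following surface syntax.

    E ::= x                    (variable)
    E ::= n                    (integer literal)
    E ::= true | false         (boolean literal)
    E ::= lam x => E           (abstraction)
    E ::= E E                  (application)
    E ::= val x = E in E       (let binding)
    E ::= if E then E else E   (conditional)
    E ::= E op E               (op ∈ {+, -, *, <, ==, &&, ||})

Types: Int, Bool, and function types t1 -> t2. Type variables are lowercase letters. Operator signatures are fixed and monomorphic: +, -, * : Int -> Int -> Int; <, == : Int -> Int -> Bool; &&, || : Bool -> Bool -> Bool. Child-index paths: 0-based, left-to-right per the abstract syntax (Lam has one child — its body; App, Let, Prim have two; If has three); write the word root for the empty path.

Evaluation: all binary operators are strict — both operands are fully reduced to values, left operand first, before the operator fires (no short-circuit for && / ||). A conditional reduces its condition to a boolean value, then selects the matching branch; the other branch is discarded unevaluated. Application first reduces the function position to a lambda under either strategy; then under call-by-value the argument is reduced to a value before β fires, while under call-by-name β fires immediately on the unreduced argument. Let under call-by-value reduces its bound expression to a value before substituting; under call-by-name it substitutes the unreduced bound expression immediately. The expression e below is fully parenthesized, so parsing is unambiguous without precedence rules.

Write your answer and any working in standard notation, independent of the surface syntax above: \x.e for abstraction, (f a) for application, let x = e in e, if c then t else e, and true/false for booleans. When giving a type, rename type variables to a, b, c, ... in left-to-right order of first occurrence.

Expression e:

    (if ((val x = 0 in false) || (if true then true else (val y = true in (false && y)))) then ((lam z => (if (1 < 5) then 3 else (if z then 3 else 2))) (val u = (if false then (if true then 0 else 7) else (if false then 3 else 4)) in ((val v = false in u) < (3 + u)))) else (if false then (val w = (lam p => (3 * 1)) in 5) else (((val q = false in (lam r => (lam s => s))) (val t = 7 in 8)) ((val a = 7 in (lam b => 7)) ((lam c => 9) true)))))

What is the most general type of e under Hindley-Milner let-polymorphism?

Answer: Int

Derivation:
let x : Int
  unify Bool ~ Bool
  unify Bool ~ Bool
let y : Bool
  unify Bool ~ Bool
y : Bool
  unify Bool ~ Bool
  unify Bool ~ Bool
  unify Bool ~ Bool
  unify Bool ~ Bool
  unify Int ~ Int
  unify Int ~ Int
  unify Bool ~ Bool
z : a
  unify a ~ Bool
  unify Int ~ Int
  unify Int ~ Int
\z._ : Bool -> Int
  unify Bool ~ Bool
  unify Bool ~ Bool
  unify Int ~ Int
  unify Bool ~ Bool
  unify Int ~ Int
  unify Int ~ Int
let u : Int
let v : Bool
u : Int
  unify Int ~ Int
  unify Int ~ Int
u : Int
  unify Int ~ Int
  unify Int ~ Int
  unify Bool -> Int ~ Bool -> b
  unify Bool ~ Bool
  unify Int ~ b
_ _ : Int
  unify Bool ~ Bool
  unify Int ~ Int
  unify Int ~ Int
\p._ : c -> Int
let w : forall. c -> Int
let q : Bool
s : e
\s._ : e -> e
\r._ : d -> e -> e
let t : Int
  unify d -> e -> e ~ Int -> f
  unify d ~ Int
  unify e -> e ~ f
_ _ : e -> e
let a : Int
\b._ : g -> Int
\c._ : h -> Int
  unify h -> Int ~ Bool -> i
  unify h ~ Bool
  unify Int ~ i
_ _ : Int
  unify g -> Int ~ Int -> j
  unify g ~ Int
  unify Int ~ j
_ _ : Int
  unify e -> e ~ Int -> k
  unify e ~ Int
  unify Int ~ k
_ _ : Int
  unify Int ~ Int
  unify Int ~ Int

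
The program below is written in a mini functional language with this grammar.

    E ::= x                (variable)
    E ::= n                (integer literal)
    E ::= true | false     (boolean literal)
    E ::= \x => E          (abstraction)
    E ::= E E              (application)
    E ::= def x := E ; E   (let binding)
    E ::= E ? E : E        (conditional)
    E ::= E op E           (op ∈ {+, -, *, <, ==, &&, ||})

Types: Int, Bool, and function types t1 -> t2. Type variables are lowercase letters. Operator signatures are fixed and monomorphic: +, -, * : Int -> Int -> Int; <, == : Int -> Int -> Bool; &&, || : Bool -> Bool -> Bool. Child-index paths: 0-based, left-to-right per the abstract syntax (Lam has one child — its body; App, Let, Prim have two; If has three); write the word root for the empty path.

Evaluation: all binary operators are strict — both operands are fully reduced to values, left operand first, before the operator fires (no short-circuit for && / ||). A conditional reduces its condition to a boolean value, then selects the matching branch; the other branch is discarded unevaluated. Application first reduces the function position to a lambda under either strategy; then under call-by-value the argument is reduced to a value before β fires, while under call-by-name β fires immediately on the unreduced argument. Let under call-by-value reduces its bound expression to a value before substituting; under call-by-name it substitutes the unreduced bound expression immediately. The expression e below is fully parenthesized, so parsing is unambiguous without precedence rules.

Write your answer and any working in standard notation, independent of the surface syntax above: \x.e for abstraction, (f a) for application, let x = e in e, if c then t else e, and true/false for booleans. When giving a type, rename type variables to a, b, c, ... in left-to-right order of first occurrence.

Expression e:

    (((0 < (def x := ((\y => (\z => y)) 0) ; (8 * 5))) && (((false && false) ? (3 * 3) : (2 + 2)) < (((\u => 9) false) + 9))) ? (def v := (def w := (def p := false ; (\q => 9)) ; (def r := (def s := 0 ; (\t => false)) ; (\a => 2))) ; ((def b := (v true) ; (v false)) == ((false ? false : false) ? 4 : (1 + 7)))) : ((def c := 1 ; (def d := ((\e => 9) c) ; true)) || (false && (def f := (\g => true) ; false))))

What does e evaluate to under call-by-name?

Answer: false

Derivation:
step 0: (if ((0 < (let x = ((\y.(\z.y)) 0) in (8 * 5))) && ((if (false && false) then (3 * 3) else (2 + 2)) < (((\u.9) false) + 9))) then (let v = (let w = (let p = false in (\q.9)) in (let r = (let s = 0 in (\t.false)) in (\a.2))) in ((let b = (v true) in (v false)) == (if (if false then false else false) then 4 else (1 + 7)))) else ((let c = 1 in (let d = ((\e.9) c) in true)) || (false && (let f = (\g.true) in false))))
step 1: [let@0.0.1] (if ((0 < (8 * 5)) && ((if (false && false) then (3 * 3) else (2 + 2)) < (((\u.9) false) + 9))) then (let v = (let w = (let p = false in (\q.9)) in (let r = (let s = 0 in (\t.false)) in (\a.2))) in ((let b = (v true) in (v false)) == (if (if false then false else false) then 4 else (1 + 7)))) else ((let c = 1 in (let d = ((\e.9) c) in true)) || (false && (let f = (\g.true) in false))))
step 2: [delta@0.0.1] (if ((0 < 40) && ((if (false && false) then (3 * 3) else (2 + 2)) < (((\u.9) false) + 9))) then (let v = (let w = (let p = false in (\q.9)) in (let r = (let s = 0 in (\t.false)) in (\a.2))) in ((let b = (v true) in (v false)) == (if (if false then false else false) then 4 else (1 + 7)))) else ((let c = 1 in (let d = ((\e.9) c) in true)) || (false && (let f = (\g.true) in false))))
step 3: [delta@0.0] (if (true && ((if (false && false) then (3 * 3) else (2 + 2)) < (((\u.9) false) + 9))) then (let v = (let w = (let p = false in (\q.9)) in (let r = (let s = 0 in (\t.false)) in (\a.2))) in ((let b = (v true) in (v false)) == (if (if false then false else false) then 4 else (1 + 7)))) else ((let c = 1 in (let d = ((\e.9) c) in true)) || (false && (let f = (\g.true) in false))))
step 4: [delta@0.1.0.0] (if (true && ((if false then (3 * 3) else (2 + 2)) < (((\u.9) false) + 9))) then (let v = (let w = (let p = false in (\q.9)) in (let r = (let s = 0 in (\t.false)) in (\a.2))) in ((let b = (v true) in (v false)) == (if (if false then false else false) then 4 else (1 + 7)))) else ((let c = 1 in (let d = ((\e.9) c) in true)) || (false && (let f = (\g.true) in false))))
step 5: [if@0.1.0] (if (true && ((2 + 2) < (((\u.9) false) + 9))) then (let v = (let w = (let p = false in (\q.9)) in (let r = (let s = 0 in (\t.false)) in (\a.2))) in ((let b = (v true) in (v false)) == (if (if false then false else false) then 4 else (1 + 7)))) else ((let c = 1 in (let d = ((\e.9) c) in true)) || (false && (let f = (\g.true) in false))))
step 6: [delta@0.1.0] (if (true && (4 < (((\u.9) false) + 9))) then (let v = (let w = (let p = false in (\q.9)) in (let r = (let s = 0 in (\t.false)) in (\a.2))) in ((let b = (v true) in (v false)) == (if (if false then false else false) then 4 else (1 + 7)))) else ((let c = 1 in (let d = ((\e.9) c) in true)) || (false && (let f = (\g.true) in false))))
step 7: [beta@0.1.1.0] (if (true && (4 < (9 + 9))) then (let v = (let w = (let p = false in (\q.9)) in (let r = (let s = 0 in (\t.false)) in (\a.2))) in ((let b = (v true) in (v false)) == (if (if false then false else false) then 4 else (1 + 7)))) else ((let c = 1 in (let d = ((\e.9) c) in true)) || (false && (let f = (\g.true) in false))))
step 8: [delta@0.1.1] (if (true && (4 < 18)) then (let v = (let w = (let p = false in (\q.9)) in (let r = (let s = 0 in (\t.false)) in (\a.2))) in ((let b = (v true) in (v false)) == (if (if false then false else false) then 4 else (1 + 7)))) else ((let c = 1 in (let d = ((\e.9) c) in true)) || (false && (let f = (\g.true) in false))))
step 9: [delta@0.1] (if (true && true) then (let v = (let w = (let p = false in (\q.9)) in (let r = (let s = 0 in (\t.false)) in (\a.2))) in ((let b = (v true) in (v false)) == (if (if false then false else false) then 4 else (1 + 7)))) else ((let c = 1 in (let d = ((\e.9) c) in true)) || (false && (let f = (\g.true) in false))))
step 10: [delta@0] (if true then (let v = (let w = (let p = false in (\q.9)) in (let r = (let s = 0 in (\t.false)) in (\a.2))) in ((let b = (v true) in (v false)) == (if (if false then false else false) then 4 else (1 + 7)))) else ((let c = 1 in (let d = ((\e.9) c) in true)) || (false && (let f = (\g.true) in false))))
step 11: [if@root] (let v = (let w = (let p = false in (\q.9)) in (let r = (let s = 0 in (\t.false)) in (\a.2))) in ((let b = (v true) in (v false)) == (if (if false then false else false) then 4 else (1 + 7))))
step 12: [let@root] ((let b = ((let w = (let p = false in (\q.9)) in (let r = (let s = 0 in (\t.false)) in (\a.2))) true) in ((let w = (let p = false in (\q.9)) in (let r = (let s = 0 in (\t.false)) in (\a.2))) false)) == (if (if false then false else false) then 4 else (1 + 7)))
step 13: [let@0] (((let w = (let p = false in (\q.9)) in (let r = (let s = 0 in (\t.false)) in (\a.2))) false) == (if (if false then false else false) then 4 else (1 + 7)))
step 14: [let@0.0] (((let r = (let s = 0 in (\t.false)) in (\a.2)) false) == (if (if false then false else false) then 4 else (1 + 7)))
step 15: [let@0.0] (((\a.2) false) == (if (if false then false else false) then 4 else (1 + 7)))
step 16: [beta@0] (2 == (if (if false then false else false) then 4 else (1 + 7)))
step 17: [if@1.0] (2 == (if false then 4 else (1 + 7)))
step 18: [if@1] (2 == (1 + 7))
step 19: [delta@1] (2 == 8)
step 20: [delta@root] false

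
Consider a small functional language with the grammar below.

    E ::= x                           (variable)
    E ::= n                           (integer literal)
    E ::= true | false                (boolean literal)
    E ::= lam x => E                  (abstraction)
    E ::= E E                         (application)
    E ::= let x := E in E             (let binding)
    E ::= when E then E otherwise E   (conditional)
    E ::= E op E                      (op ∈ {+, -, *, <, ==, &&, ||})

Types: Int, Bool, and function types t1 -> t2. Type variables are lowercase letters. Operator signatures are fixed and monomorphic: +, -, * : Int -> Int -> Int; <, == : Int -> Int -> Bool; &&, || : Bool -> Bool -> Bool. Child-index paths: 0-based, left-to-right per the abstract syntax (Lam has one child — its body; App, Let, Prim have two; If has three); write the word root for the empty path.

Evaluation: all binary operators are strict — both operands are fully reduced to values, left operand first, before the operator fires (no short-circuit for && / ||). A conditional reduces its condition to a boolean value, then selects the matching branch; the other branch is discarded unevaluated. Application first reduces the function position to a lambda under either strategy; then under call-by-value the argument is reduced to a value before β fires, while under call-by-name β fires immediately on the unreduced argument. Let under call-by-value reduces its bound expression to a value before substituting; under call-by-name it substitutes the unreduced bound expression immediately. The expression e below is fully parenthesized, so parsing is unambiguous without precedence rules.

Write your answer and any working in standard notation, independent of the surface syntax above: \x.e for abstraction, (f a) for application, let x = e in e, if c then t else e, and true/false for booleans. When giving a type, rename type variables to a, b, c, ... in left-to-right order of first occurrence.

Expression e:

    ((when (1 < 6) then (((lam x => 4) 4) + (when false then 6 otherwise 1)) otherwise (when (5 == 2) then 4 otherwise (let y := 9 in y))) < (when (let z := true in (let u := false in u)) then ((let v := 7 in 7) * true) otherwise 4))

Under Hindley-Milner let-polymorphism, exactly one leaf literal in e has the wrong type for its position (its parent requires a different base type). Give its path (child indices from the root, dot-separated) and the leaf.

Answer: 1.1.1 : true

Derivation:
  unify Int ~ Int
  unify Int ~ Int
  unify Bool ~ Bool
\x._ : a -> Int
  unify a -> Int ~ Int -> b
  unify a ~ Int
  unify Int ~ b
_ _ : Int
  unify Int ~ Int
  unify Bool ~ Bool
  unify Int ~ Int
  unify Int ~ Int
  unify Int ~ Int
  unify Int ~ Int
  unify Bool ~ Bool
let y : Int
y : Int
  unify Int ~ Int
  unify Int ~ Int
  unify Int ~ Int
let z : Bool
let u : Bool
u : Bool
  unify Bool ~ Bool
let v : Int
  unify Int ~ Int
  unify Bool ~ Int
  FAIL: mismatch Bool ~ Int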